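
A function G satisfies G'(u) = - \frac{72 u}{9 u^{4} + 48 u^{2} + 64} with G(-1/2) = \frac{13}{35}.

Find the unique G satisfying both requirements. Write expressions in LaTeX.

G(u) = \frac{4 - 3 u^{2}}{3 u^{2} + 8}

G'(u) matches the chain-rule pattern g'(h)*h' with inner function h(u) = \frac{u^{2}}{2} + \frac{4}{3}; substituting w = h(u) collapses the integral.
A general antiderivative is \frac{2}{\frac{u^{2}}{2} + \frac{4}{3}} + C.
The condition gives C = \frac{13}{35} - (\frac{48}{35}) = -1.
So G(u) = \frac{4 - 3 u^{2}}{3 u^{2} + 8}.
Check: d/du[\frac{4 - 3 u^{2}}{3 u^{2} + 8}] = - \frac{72 u}{9 u^{4} + 48 u^{2} + 64} = G'(u).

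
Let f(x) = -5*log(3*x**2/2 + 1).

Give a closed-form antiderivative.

An antiderivative is F(x) = -5*x*log(3*x**2/2 + 1) + 10*x - 10*sqrt(6)*atan(sqrt(6)*x/2)/3.

Any candidate F(x) must reproduce f(x) exactly when differentiated.
Check: d/dx[-5*x*log(3*x**2/2 + 1) + 10*x - 10*sqrt(6)*atan(sqrt(6)*x/2)/3] = -5*log(3*x**2/2 + 1) = f(x).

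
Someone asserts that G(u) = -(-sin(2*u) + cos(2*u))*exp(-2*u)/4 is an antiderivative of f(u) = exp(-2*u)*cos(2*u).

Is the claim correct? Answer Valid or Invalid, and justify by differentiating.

Valid: G'(u) = f(u).

d/du[G] = exp(-2*u)*cos(2*u)
This equals f(u) exactly, so the claim holds.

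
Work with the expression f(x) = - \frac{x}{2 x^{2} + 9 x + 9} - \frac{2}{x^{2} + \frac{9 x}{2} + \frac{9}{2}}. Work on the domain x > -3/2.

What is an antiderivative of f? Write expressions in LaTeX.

An antiderivative is F(x) = \frac{- 5 \log{\left(x + \frac{3}{2} \right)} + 2 \log{\left(x + 3 \right)}}{6}.

Factor the denominator (\left(x + 3\right) \left(2 x + 3\right)) and decompose: f = - \frac{5}{3 \left(2 x + 3\right)} + \frac{1}{3 \left(x + 3\right)}; each piece integrates to a log, atan, or power term.
Check: d/dx[\frac{- 5 \log{\left(x + \frac{3}{2} \right)} + 2 \log{\left(x + 3 \right)}}{6}] = \frac{- x - 4}{2 x^{2} + 9 x + 9}, which equals f(x).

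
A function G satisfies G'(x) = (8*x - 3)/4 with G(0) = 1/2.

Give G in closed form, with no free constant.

For G(x) to be correct, d/dx[G] must agree with the stated G'(x) identically.
A general antiderivative is x**2 - 3*x/4 + C.
The condition gives C = 1/2 - (0) = 1/2.
So G(x) = (4*x**2 - 3*x + 2)/4.
Check: d/dx[(4*x**2 - 3*x + 2)/4] = 2*x - 3/4, which equals G'(x).

G(x) = (4*x**2 - 3*x + 2)/4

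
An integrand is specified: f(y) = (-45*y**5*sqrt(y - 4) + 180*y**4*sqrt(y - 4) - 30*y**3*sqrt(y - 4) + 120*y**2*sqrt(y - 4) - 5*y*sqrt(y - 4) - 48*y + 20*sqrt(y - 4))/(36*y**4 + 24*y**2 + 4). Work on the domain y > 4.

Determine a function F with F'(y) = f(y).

An antiderivative is F(y) = -y**2*sqrt(y - 4)/2 + 4*y*sqrt(y - 4) - 8*sqrt(y - 4) + 4/(6*y**2 + 2).

Since d/dy undoes antidifferentiation here, F'(y) = f(y) is required of F(y).
Check: d/dy[-y**2*sqrt(y - 4)/2 + 4*y*sqrt(y - 4) - 8*sqrt(y - 4) + 4/(6*y**2 + 2)] = (-45*y**6 + 360*y**5 - 750*y**4 + 240*y**3 - 485*y**2 - 48*y*sqrt(y - 4) + 40*y - 80)/(36*y**4*sqrt(y - 4) + 24*y**2*sqrt(y - 4) + 4*sqrt(y - 4)), which equals f(y).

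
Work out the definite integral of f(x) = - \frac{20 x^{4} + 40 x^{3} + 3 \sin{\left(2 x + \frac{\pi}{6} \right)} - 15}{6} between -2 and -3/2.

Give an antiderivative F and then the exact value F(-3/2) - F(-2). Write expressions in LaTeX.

Antiderivative: F(x) = \frac{- 8 x^{5} - 20 x^{4} + 30 x + 3 \cos{\left(2 x + \frac{\pi}{6} \right)} - 16}{12}; value = \frac{\sin{\left(\frac{\pi}{3} + 3 \right)}}{4} - \frac{\sin{\left(\frac{\pi}{3} + 4 \right)}}{4} + \frac{77}{24}

For F(x) to be correct the identity F'(x) - f(x) = 0 must hold.
F(x) = \frac{- 8 x^{5} - 20 x^{4} + 30 x + 3 \cos{\left(2 x + \frac{\pi}{6} \right)} - 16}{12} is an antiderivative of f.
Check: d/dx[\frac{- 8 x^{5} - 20 x^{4} + 30 x + 3 \cos{\left(2 x + \frac{\pi}{6} \right)} - 16}{12}] = - \frac{10 x^{4}}{3} - \frac{20 x^{3}}{3} - \frac{\sin{\left(2 x + \frac{\pi}{6} \right)}}{2} + \frac{5}{2}, which equals f(x).
F(-3/2) = - \frac{203}{24} + \frac{\sin{\left(\frac{\pi}{3} + 3 \right)}}{4}; F(-2) = - \frac{35}{3} + \frac{\sin{\left(\frac{\pi}{3} + 4 \right)}}{4}.
Integral = F(-3/2) - F(-2) = \frac{\sin{\left(\frac{\pi}{3} + 3 \right)}}{4} - \frac{\sin{\left(\frac{\pi}{3} + 4 \right)}}{4} + \frac{77}{24}.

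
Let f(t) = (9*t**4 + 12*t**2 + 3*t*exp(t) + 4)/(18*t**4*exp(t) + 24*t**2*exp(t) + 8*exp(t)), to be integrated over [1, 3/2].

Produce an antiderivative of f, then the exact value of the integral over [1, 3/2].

Antiderivative: F(t) = -(6*t**2 + exp(t) + 4)*exp(-t)/(4*(3*t**2 + 2)); value = -exp(-3/2)/2 + 3/140 + exp(-1)/2

An antiderivative F(t) passes only if d/dt[F] lands on f(t) exactly.
F(t) = -(6*t**2 + exp(t) + 4)*exp(-t)/(4*(3*t**2 + 2)) is an antiderivative of f.
Check: d/dt[-(6*t**2 + exp(t) + 4)*exp(-t)/(4*(3*t**2 + 2))] = (9*t**4 + 12*t**2 + 3*t*exp(t) + 4)/(18*t**4*exp(t) + 24*t**2*exp(t) + 8*exp(t)) = f(t).
F(3/2) = -exp(-3/2)/2 - 1/35; F(1) = -exp(-1)/2 - 1/20.
Integral = F(3/2) - F(1) = -exp(-3/2)/2 + 3/140 + exp(-1)/2.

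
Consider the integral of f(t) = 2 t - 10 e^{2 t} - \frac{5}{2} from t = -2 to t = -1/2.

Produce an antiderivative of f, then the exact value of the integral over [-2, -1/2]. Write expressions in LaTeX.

Antiderivative: F(t) = \frac{2 t^{2} - 5 t - 10 e^{2 t}}{2}; value = - \frac{15}{2} - \frac{5}{e} + \frac{5}{e^{4}}

The integrand splits into summands that can be handled one at a time.
F(t) = \frac{2 t^{2} - 5 t - 10 e^{2 t}}{2} is an antiderivative of f.
Check: d/dt[\frac{2 t^{2} - 5 t - 10 e^{2 t}}{2}] = 2 t - 10 e^{2 t} - \frac{5}{2} = f(t).
F(-1/2) = \frac{3}{2} - \frac{5}{e}; F(-2) = 9 - \frac{5}{e^{4}}.
Integral = F(-1/2) - F(-2) = - \frac{15}{2} - \frac{5}{e} + \frac{5}{e^{4}}.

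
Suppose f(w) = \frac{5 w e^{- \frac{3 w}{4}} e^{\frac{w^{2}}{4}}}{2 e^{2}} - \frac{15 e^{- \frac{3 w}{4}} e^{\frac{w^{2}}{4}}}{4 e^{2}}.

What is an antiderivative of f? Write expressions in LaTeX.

An antiderivative is F(w) = \frac{5 e^{- \frac{3 w}{4}} e^{\frac{w^{2}}{4}}}{e^{2}}.

The substitution u = \frac{w^{2}}{4} - \frac{3 w}{4} - 2 works: f is exactly (dF/du)*(du/dw) for that inner function.
Check: d/dw[\frac{5 e^{- \frac{3 w}{4}} e^{\frac{w^{2}}{4}}}{e^{2}}] = \frac{\left(10 w e^{\frac{w^{2}}{4}} - 15 e^{\frac{w^{2}}{4}}\right) e^{- \frac{3 w}{4}}}{4 e^{2}}, which equals f(w).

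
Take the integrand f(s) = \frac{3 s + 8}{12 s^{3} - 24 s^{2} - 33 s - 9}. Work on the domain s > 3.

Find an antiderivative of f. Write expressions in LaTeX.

Factor the denominator (3 \left(s - 3\right) \left(2 s + 1\right)^{2}) and decompose: f = - \frac{34}{147 \left(2 s + 1\right)} - \frac{13}{21 \left(2 s + 1\right)^{2}} + \frac{17}{147 \left(s - 3\right)}; each piece integrates to a log, atan, or power term.
Check: d/ds[\frac{17 \log{\left(s - 3 \right)}}{147} - \frac{17 \log{\left(s + \frac{1}{2} \right)}}{147} + \frac{13}{84 s + 42}] = \frac{3 s + 8}{12 s^{3} - 24 s^{2} - 33 s - 9} = f(s).

An antiderivative is F(s) = \frac{17 \log{\left(s - 3 \right)}}{147} - \frac{17 \log{\left(s + \frac{1}{2} \right)}}{147} + \frac{13}{84 s + 42}.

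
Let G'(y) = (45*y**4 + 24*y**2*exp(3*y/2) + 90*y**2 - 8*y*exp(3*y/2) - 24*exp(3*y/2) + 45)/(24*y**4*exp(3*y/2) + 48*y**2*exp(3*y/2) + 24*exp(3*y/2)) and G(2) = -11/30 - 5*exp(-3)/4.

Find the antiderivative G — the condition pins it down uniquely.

G(y) = (-15*y**2 + 2*(1 - 6*y)*exp(3*y/2) - 15)*exp(-3*y/2)/(12*(y**2 + 1))

A first test for any G(y): its y-derivative must equal the given G'(y).
A general antiderivative is (1/3 - 2*y)/(2*y**2 + 2) - 5*exp(-3*y/2)/4 + C.
The condition gives C = -11/30 - 5*exp(-3)/4 - (-11/30 - 5*exp(-3)/4) = 0.
So G(y) = (-15*y**2 + 2*(1 - 6*y)*exp(3*y/2) - 15)*exp(-3*y/2)/(12*(y**2 + 1)).
Check: d/dy[(-15*y**2 + 2*(1 - 6*y)*exp(3*y/2) - 15)*exp(-3*y/2)/(12*(y**2 + 1))] = (45*y**4 + 24*y**2*exp(3*y/2) + 90*y**2 - 8*y*exp(3*y/2) - 24*exp(3*y/2) + 45)/(24*y**4*exp(3*y/2) + 48*y**2*exp(3*y/2) + 24*exp(3*y/2)) = G'(y).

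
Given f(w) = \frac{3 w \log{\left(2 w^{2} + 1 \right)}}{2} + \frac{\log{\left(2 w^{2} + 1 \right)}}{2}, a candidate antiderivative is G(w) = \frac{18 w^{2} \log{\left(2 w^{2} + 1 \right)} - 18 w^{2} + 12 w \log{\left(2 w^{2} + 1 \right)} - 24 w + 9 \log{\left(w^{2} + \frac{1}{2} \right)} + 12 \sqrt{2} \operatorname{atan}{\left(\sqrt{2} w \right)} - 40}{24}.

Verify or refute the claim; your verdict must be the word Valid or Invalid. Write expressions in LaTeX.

d/dw[G] = \frac{3 w \log{\left(2 w^{2} + 1 \right)}}{2} + \frac{\log{\left(2 w^{2} + 1 \right)}}{2}
This equals f(w) exactly, so the claim holds.

Valid: G'(w) = f(w).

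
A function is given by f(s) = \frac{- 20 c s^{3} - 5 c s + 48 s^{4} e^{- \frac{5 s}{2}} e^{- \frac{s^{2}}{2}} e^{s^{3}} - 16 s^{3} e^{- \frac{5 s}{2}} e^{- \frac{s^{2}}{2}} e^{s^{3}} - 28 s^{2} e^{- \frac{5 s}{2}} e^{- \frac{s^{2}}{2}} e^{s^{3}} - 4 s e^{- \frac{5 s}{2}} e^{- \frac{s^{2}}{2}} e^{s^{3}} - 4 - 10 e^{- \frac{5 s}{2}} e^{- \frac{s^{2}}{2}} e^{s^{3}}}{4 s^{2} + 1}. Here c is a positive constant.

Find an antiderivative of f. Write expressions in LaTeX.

An antiderivative is F(s) = - \frac{5 c s^{2}}{2} - 2 \operatorname{atan}{\left(2 s \right)} + 4 e^{- \frac{5 s}{2}} e^{- \frac{s^{2}}{2}} e^{s^{3}}.

Differentiate the proposed F(s) back; it has to land on f(s) exactly.
Check: d/ds[- \frac{5 c s^{2}}{2} - 2 \operatorname{atan}{\left(2 s \right)} + 4 e^{- \frac{5 s}{2}} e^{- \frac{s^{2}}{2}} e^{s^{3}}] = \frac{- 20 c s^{3} e^{\frac{5 s}{2}} e^{\frac{s^{2}}{2}} - 5 c s e^{\frac{5 s}{2}} e^{\frac{s^{2}}{2}} + 48 s^{4} e^{s^{3}} - 16 s^{3} e^{s^{3}} - 28 s^{2} e^{s^{3}} - 4 s e^{s^{3}} - 4 e^{\frac{5 s}{2}} e^{\frac{s^{2}}{2}} - 10 e^{s^{3}}}{4 s^{2} e^{\frac{5 s}{2}} e^{\frac{s^{2}}{2}} + e^{\frac{5 s}{2}} e^{\frac{s^{2}}{2}}}, which equals f(s).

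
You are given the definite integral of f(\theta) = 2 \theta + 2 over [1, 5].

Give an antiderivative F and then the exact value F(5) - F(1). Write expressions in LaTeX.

An antiderivative F(\theta) passes only if d/d\theta[F] lands on f(\theta) exactly.
F(\theta) = \theta^{2} + 2 \theta is an antiderivative of f.
Check: d/d\theta[\theta^{2} + 2 \theta] = 2 \theta + 2 = f(\theta).
F(5) = 35; F(1) = 3.
Integral = F(5) - F(1) = 32.

Antiderivative: F(\theta) = \theta^{2} + 2 \theta; value = 32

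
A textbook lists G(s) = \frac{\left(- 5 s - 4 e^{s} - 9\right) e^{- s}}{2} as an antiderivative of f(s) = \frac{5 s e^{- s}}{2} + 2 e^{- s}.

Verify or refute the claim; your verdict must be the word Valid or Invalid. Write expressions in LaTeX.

Valid - differentiating G returns exactly f.

d/ds[G] = \frac{\left(5 s + 4\right) e^{- s}}{2}
This equals f(s) exactly, so the claim holds.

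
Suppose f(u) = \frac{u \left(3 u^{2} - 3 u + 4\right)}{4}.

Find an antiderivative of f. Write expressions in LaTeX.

An antiderivative is F(u) = \frac{u^{2} \left(3 u^{2} - 4 u + 8\right)}{16}.

Any candidate F(u) must reproduce f(u) exactly when differentiated.
Check: d/du[\frac{u^{2} \left(3 u^{2} - 4 u + 8\right)}{16}] = \frac{3 u^{3}}{4} - \frac{3 u^{2}}{4} + u, which equals f(u).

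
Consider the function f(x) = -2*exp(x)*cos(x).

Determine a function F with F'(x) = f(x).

An antiderivative is F(x) = -exp(x)*sin(x) - exp(x)*cos(x).

Check any antiderivative F(x) by computing F'(x) and comparing it with f(x).
Check: d/dx[-exp(x)*sin(x) - exp(x)*cos(x)] = -2*exp(x)*cos(x) = f(x).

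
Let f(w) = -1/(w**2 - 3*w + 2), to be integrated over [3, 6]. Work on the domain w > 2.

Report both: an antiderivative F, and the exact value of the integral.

The denominator factors as (w - 2)*(w - 1); partial fractions split f into directly integrable pieces: 1/(w - 1) - 1/(w - 2).
F(w) = -log(w - 2) + log(w - 1) is an antiderivative of f.
Check: d/dw[-log(w - 2) + log(w - 1)] = -1/(w**2 - 3*w + 2) = f(w).
F(6) = -log(4) + log(5); F(3) = log(2).
Integral = F(6) - F(3) = -log(4) - log(2) + log(5).

Antiderivative: F(w) = -log(w - 2) + log(w - 1); value = -log(4) - log(2) + log(5)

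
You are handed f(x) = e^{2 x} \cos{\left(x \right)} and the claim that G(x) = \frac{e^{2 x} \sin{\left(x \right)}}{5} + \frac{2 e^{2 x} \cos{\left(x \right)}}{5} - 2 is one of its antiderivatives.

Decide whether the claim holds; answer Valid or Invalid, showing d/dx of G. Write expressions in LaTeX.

Valid. The derivative of G reproduces f.

d/dx[G] = e^{2 x} \cos{\left(x \right)}
This equals f(x) exactly, so the claim holds.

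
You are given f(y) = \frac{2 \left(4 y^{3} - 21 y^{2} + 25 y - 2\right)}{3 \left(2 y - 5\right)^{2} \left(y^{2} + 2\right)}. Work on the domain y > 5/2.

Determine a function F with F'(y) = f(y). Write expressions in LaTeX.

An antiderivative is F(y) = \frac{\log{\left(2 y^{2} + 4 \right)}}{3} + \frac{1}{6 y - 15}.

A candidate is checked by its d/dy: the result must match f(y).
Check: d/dy[\frac{\log{\left(2 y^{2} + 4 \right)}}{3} + \frac{1}{6 y - 15}] = \frac{8 y^{3} - 42 y^{2} + 50 y - 4}{12 y^{4} - 60 y^{3} + 99 y^{2} - 120 y + 150}, which equals f(y).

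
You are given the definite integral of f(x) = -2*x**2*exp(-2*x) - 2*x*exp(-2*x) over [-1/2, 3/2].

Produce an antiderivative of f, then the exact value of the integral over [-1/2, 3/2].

Recognize the product-rule pattern: f = u'v + uv' with u = x**2 + 2*x + 1, v = exp(-2*x), so integration by parts undoes it.
F(x) = x**2*exp(-2*x) + 2*x*exp(-2*x) + exp(-2*x) is an antiderivative of f.
Check: d/dx[x**2*exp(-2*x) + 2*x*exp(-2*x) + exp(-2*x)] = (-2*x**2 - 2*x)*exp(-2*x), which equals f(x).
F(3/2) = 25*exp(-3)/4; F(-1/2) = exp(1)/4.
Integral = F(3/2) - F(-1/2) = -exp(1)/4 + 25*exp(-3)/4.

Antiderivative: F(x) = x**2*exp(-2*x) + 2*x*exp(-2*x) + exp(-2*x); value = -exp(1)/4 + 25*exp(-3)/4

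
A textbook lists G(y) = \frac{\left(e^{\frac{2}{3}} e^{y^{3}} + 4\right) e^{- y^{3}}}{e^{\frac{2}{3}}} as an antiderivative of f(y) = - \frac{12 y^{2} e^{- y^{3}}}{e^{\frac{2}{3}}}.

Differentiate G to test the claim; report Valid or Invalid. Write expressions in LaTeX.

d/dy[G] = - \frac{12 y^{2} e^{- y^{3}}}{e^{\frac{2}{3}}}
This equals f(y) exactly, so the claim holds.

Valid - differentiating G returns exactly f.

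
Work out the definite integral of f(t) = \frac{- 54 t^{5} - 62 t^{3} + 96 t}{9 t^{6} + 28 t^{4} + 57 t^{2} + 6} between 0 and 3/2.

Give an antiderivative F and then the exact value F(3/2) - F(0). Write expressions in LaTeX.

Antiderivative: F(t) = \log{\left(3 t^{2} + \frac{1}{3} \right)} - 2 \log{\left(\frac{t^{4}}{3} + t^{2} + 2 \right)}; value = - 2 \log{\left(\frac{95}{16} \right)} + \log{\left(3 \right)} + 2 \log{\left(2 \right)} + \log{\left(\frac{85}{12} \right)}

For F(t) to be correct the identity F'(t) - f(t) = 0 must hold.
F(t) = \log{\left(3 t^{2} + \frac{1}{3} \right)} - 2 \log{\left(\frac{t^{4}}{3} + t^{2} + 2 \right)} is an antiderivative of f.
Check: d/dt[\log{\left(3 t^{2} + \frac{1}{3} \right)} - 2 \log{\left(\frac{t^{4}}{3} + t^{2} + 2 \right)}] = \frac{- 54 t^{5} - 62 t^{3} + 96 t}{9 t^{6} + 28 t^{4} + 57 t^{2} + 6} = f(t).
F(3/2) = - 2 \log{\left(\frac{95}{16} \right)} + \log{\left(\frac{85}{12} \right)}; F(0) = - 2 \log{\left(2 \right)} - \log{\left(3 \right)}.
Integral = F(3/2) - F(0) = - 2 \log{\left(\frac{95}{16} \right)} + \log{\left(3 \right)} + 2 \log{\left(2 \right)} + \log{\left(\frac{85}{12} \right)}.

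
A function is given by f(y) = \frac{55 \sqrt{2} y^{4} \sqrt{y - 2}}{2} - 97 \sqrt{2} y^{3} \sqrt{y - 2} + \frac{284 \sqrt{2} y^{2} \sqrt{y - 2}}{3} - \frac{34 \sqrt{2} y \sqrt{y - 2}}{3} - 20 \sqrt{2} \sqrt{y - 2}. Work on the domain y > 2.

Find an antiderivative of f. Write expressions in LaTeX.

f has the shape u'v + uv' for u = - \left(2 y - 4\right)^{\frac{5}{2}} and v = - \frac{5 y^{3}}{4} + \frac{2 y^{2}}{3} - 1 — it is the derivative of the product u*v.
Check: d/dy[- \left(2 y - 4\right)^{\frac{5}{2}} \left(- \frac{5 y^{3}}{4} + \frac{2 y^{2}}{3} - 1\right)] = \frac{55 \sqrt{2} y^{4} \sqrt{y - 2}}{2} - 97 \sqrt{2} y^{3} \sqrt{y - 2} + \frac{284 \sqrt{2} y^{2} \sqrt{y - 2}}{3} - \frac{34 \sqrt{2} y \sqrt{y - 2}}{3} - 20 \sqrt{2} \sqrt{y - 2} = f(y).

An antiderivative is F(y) = - \left(2 y - 4\right)^{\frac{5}{2}} \left(- \frac{5 y^{3}}{4} + \frac{2 y^{2}}{3} - 1\right).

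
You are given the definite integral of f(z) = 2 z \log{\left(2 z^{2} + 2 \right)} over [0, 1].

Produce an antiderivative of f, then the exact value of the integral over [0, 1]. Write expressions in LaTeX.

Antiderivative: F(z) = z^{2} \log{\left(2 z^{2} + 2 \right)} - z^{2} + \log{\left(z^{2} + 1 \right)}; value = -1 + \log{\left(2 \right)} + \log{\left(4 \right)}

Since d/dz undoes antidifferentiation here, F'(z) = f(z) is required of F(z).
F(z) = z^{2} \log{\left(2 z^{2} + 2 \right)} - z^{2} + \log{\left(z^{2} + 1 \right)} is an antiderivative of f.
Check: d/dz[z^{2} \log{\left(2 z^{2} + 2 \right)} - z^{2} + \log{\left(z^{2} + 1 \right)}] = 2 z \log{\left(z^{2} + 1 \right)} + 2 z \log{\left(2 \right)}, which equals f(z).
F(1) = -1 + \log{\left(2 \right)} + \log{\left(4 \right)}; F(0) = 0.
Integral = F(1) - F(0) = -1 + \log{\left(2 \right)} + \log{\left(4 \right)}.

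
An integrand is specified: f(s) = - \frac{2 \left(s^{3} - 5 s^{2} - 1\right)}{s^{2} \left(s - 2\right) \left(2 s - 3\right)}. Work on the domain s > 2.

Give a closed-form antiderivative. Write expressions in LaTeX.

An antiderivative is F(s) = \frac{7 \log{\left(s \right)}}{18} + \frac{13 \log{\left(s - 2 \right)}}{2} - \frac{71 \log{\left(s - \frac{3}{2} \right)}}{9} - \frac{1}{3 s}.

Factor the denominator (s^{2} \left(s - 2\right) \left(2 s - 3\right)) and decompose: f = - \frac{142}{9 \left(2 s - 3\right)} + \frac{13}{2 \left(s - 2\right)} + \frac{7}{18 s} + \frac{1}{3 s^{2}}; each piece integrates to a log, atan, or power term.
Check: d/ds[\frac{7 \log{\left(s \right)}}{18} + \frac{13 \log{\left(s - 2 \right)}}{2} - \frac{71 \log{\left(s - \frac{3}{2} \right)}}{9} - \frac{1}{3 s}] = \frac{- 2 s^{3} + 10 s^{2} + 2}{2 s^{4} - 7 s^{3} + 6 s^{2}}, which equals f(s).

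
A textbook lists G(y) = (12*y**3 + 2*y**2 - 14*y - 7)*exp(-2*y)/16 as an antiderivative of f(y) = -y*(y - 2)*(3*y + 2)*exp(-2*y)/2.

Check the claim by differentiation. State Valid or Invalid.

d/dy[G] = (-3*y**3 + 4*y**2 + 4*y)*exp(-2*y)/2
This equals f(y) exactly, so the claim holds.

Valid - the claim checks out under differentiation.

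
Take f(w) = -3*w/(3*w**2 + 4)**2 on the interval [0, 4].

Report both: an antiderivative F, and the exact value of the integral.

Antiderivative: F(w) = 1/(2*(3*w**2 + 4)); value = -3/26

The substitution u = 3*w**2/2 + 2 works: f is exactly (dF/du)*(du/dw) for that inner function.
F(w) = 1/(2*(3*w**2 + 4)) is an antiderivative of f.
Check: d/dw[1/(2*(3*w**2 + 4))] = -3*w/(9*w**4 + 24*w**2 + 16), which equals f(w).
F(4) = 1/104; F(0) = 1/8.
Integral = F(4) - F(0) = -3/26.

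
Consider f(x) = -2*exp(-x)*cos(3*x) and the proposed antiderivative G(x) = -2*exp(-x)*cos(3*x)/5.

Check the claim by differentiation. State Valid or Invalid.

d/dx[G] = (6*sin(3*x) + 2*cos(3*x))*exp(-x)/5
d/dx[G] - f(x) = (6*sin(3*x) + 12*cos(3*x))*exp(-x)/5 != 0.

Invalid: d/dx[G] - f = (6*sin(3*x) + 12*cos(3*x))*exp(-x)/5, which is not 0.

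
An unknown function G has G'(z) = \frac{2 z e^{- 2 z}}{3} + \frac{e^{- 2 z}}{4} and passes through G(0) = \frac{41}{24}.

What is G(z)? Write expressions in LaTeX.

G(z) = - \frac{\left(8 z - 48 e^{2 z} + 7\right) e^{- 2 z}}{24}

G'(z) has the shape u'v + uv' for u = - \frac{z}{3} - \frac{7}{24} and v = e^{- 2 z} — it is the derivative of the product u*v.
A general antiderivative is \frac{\left(- 8 z - 7\right) e^{- 2 z}}{24} + C.
The condition gives C = \frac{41}{24} - (- \frac{7}{24}) = 2.
So G(z) = - \frac{\left(8 z - 48 e^{2 z} + 7\right) e^{- 2 z}}{24}.
Check: d/dz[- \frac{\left(8 z - 48 e^{2 z} + 7\right) e^{- 2 z}}{24}] = \frac{\left(8 z + 3\right) e^{- 2 z}}{12}, which equals G'(z).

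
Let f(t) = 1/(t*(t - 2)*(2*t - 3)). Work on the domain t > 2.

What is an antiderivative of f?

The denominator factors as t*(t - 2)*(2*t - 3); partial fractions split f into directly integrable pieces: -4/(3*(2*t - 3)) + 1/(2*(t - 2)) + 1/(6*t).
Check: d/dt[log(t)/6 + log(t - 2)/2 - 2*log(t - 3/2)/3] = 1/(2*t**3 - 7*t**2 + 6*t), which equals f(t).

An antiderivative is F(t) = log(t)/6 + log(t - 2)/2 - 2*log(t - 3/2)/3.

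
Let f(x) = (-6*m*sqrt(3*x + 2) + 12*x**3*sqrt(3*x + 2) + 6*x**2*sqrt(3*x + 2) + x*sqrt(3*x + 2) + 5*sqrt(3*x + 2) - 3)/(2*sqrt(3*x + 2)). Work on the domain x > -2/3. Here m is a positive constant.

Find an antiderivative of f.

Any candidate F(x) must reproduce f(x) exactly when differentiated.
Check: d/dx[-3*m*x + 3*x**4/2 + x**3 + x**2/4 + 5*x/2 - sqrt(3*x + 2)] = (-6*m*sqrt(3*x + 2) + 12*x**3*sqrt(3*x + 2) + 6*x**2*sqrt(3*x + 2) + x*sqrt(3*x + 2) + 5*sqrt(3*x + 2) - 3)/(2*sqrt(3*x + 2)) = f(x).

An antiderivative is F(x) = -3*m*x + 3*x**4/2 + x**3 + x**2/4 + 5*x/2 - sqrt(3*x + 2).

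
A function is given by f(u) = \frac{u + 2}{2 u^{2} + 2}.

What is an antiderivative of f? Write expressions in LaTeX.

A first test for any F(u): its u-derivative must equal f(u) identically.
Check: d/du[\frac{\log{\left(u^{2} + 1 \right)} + 4 \operatorname{atan}{\left(u \right)}}{4}] = \frac{u + 2}{2 u^{2} + 2} = f(u).

An antiderivative is F(u) = \frac{\log{\left(u^{2} + 1 \right)} + 4 \operatorname{atan}{\left(u \right)}}{4}.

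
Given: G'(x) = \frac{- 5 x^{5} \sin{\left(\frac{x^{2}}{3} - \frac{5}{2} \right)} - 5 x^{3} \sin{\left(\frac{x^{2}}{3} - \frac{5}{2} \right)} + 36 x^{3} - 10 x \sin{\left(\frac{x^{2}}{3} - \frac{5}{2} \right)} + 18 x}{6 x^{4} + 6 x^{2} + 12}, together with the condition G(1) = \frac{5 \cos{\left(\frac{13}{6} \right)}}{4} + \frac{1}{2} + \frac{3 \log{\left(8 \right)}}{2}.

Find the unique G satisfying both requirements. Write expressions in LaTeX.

Differentiate the proposed G(x) back; it has to land on the given G'(x).
A general antiderivative is \frac{3 \log{\left(2 x^{4} + 2 x^{2} + 4 \right)}}{2} + \frac{5 \cos{\left(\frac{x^{2}}{3} - \frac{5}{2} \right)}}{4} + C.
The condition gives C = \frac{5 \cos{\left(\frac{13}{6} \right)}}{4} + \frac{1}{2} + \frac{3 \log{\left(8 \right)}}{2} - (\frac{5 \cos{\left(\frac{13}{6} \right)}}{4} + \frac{3 \log{\left(8 \right)}}{2}) = \frac{1}{2}.
So G(x) = \frac{3 \log{\left(2 x^{4} + 2 x^{2} + 4 \right)}}{2} + \frac{5 \cos{\left(\frac{x^{2}}{3} - \frac{5}{2} \right)}}{4} + \frac{1}{2}.
Check: d/dx[\frac{3 \log{\left(2 x^{4} + 2 x^{2} + 4 \right)}}{2} + \frac{5 \cos{\left(\frac{x^{2}}{3} - \frac{5}{2} \right)}}{4} + \frac{1}{2}] = \frac{- 5 x^{5} \sin{\left(\frac{x^{2}}{3} - \frac{5}{2} \right)} - 5 x^{3} \sin{\left(\frac{x^{2}}{3} - \frac{5}{2} \right)} + 36 x^{3} - 10 x \sin{\left(\frac{x^{2}}{3} - \frac{5}{2} \right)} + 18 x}{6 x^{4} + 6 x^{2} + 12} = G'(x).

G(x) = \frac{3 \log{\left(2 x^{4} + 2 x^{2} + 4 \right)}}{2} + \frac{5 \cos{\left(\frac{x^{2}}{3} - \frac{5}{2} \right)}}{4} + \frac{1}{2}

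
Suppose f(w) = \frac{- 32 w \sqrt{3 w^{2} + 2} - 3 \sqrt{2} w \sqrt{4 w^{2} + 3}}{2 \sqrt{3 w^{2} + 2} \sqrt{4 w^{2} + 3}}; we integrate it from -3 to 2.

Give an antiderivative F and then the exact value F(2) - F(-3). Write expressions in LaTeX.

Antiderivative: F(w) = \frac{- \sqrt{2} \sqrt{3 w^{2} + 2} - 8 \sqrt{4 w^{2} + 3}}{2}; value = - 4 \sqrt{19} - \sqrt{7} + \frac{\sqrt{58}}{2} + 4 \sqrt{39}

Any candidate F(w) must reproduce f(w) exactly when differentiated.
F(w) = \frac{- \sqrt{2} \sqrt{3 w^{2} + 2} - 8 \sqrt{4 w^{2} + 3}}{2} is an antiderivative of f.
Check: d/dw[\frac{- \sqrt{2} \sqrt{3 w^{2} + 2} - 8 \sqrt{4 w^{2} + 3}}{2}] = \frac{- 32 w \sqrt{3 w^{2} + 2} - 3 \sqrt{2} w \sqrt{4 w^{2} + 3}}{2 \sqrt{3 w^{2} + 2} \sqrt{4 w^{2} + 3}} = f(w).
F(2) = - 4 \sqrt{19} - \sqrt{7}; F(-3) = - 4 \sqrt{39} - \frac{\sqrt{58}}{2}.
Integral = F(2) - F(-3) = - 4 \sqrt{19} - \sqrt{7} + \frac{\sqrt{58}}{2} + 4 \sqrt{39}.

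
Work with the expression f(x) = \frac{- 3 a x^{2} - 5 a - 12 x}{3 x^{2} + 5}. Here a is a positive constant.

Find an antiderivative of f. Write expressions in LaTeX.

An antiderivative is F(x) = - a x - 2 \log{\left(3 x^{2} + 5 \right)}.

A candidate is checked by its d/dx: the result must match f(x).
Check: d/dx[- a x - 2 \log{\left(3 x^{2} + 5 \right)}] = \frac{- 3 a x^{2} - 5 a - 12 x}{3 x^{2} + 5} = f(x).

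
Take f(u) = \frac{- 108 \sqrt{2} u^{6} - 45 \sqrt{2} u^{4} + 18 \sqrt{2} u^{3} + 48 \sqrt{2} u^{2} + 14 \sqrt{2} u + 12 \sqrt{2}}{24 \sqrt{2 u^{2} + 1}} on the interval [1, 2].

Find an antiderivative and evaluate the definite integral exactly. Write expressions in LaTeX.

Recognize the product-rule pattern: f = v'r + vr' with v = - \frac{\sqrt{u^{2} + \frac{1}{2}}}{2}, r = \frac{3 u^{5}}{2} - \frac{u^{2}}{2} - 2 u - \frac{2}{3}, so integration by parts undoes it.
F(u) = \frac{\sqrt{2} \left(- 9 u^{5} \sqrt{2 u^{2} + 1} + 3 u^{2} \sqrt{2 u^{2} + 1} + 12 u \sqrt{2 u^{2} + 1} + 4 \sqrt{2 u^{2} + 1}\right)}{24} is an antiderivative of f.
Check: d/du[\frac{\sqrt{2} \left(- 9 u^{5} \sqrt{2 u^{2} + 1} + 3 u^{2} \sqrt{2 u^{2} + 1} + 12 u \sqrt{2 u^{2} + 1} + 4 \sqrt{2 u^{2} + 1}\right)}{24}] = \frac{- 108 \sqrt{2} u^{6} - 45 \sqrt{2} u^{4} + 18 \sqrt{2} u^{3} + 48 \sqrt{2} u^{2} + 14 \sqrt{2} u + 12 \sqrt{2}}{24 \sqrt{2 u^{2} + 1}} = f(u).
F(2) = - 31 \sqrt{2}; F(1) = \frac{5 \sqrt{6}}{12}.
Integral = F(2) - F(1) = - 31 \sqrt{2} - \frac{5 \sqrt{6}}{12}.

Antiderivative: F(u) = \frac{\sqrt{2} \left(- 9 u^{5} \sqrt{2 u^{2} + 1} + 3 u^{2} \sqrt{2 u^{2} + 1} + 12 u \sqrt{2 u^{2} + 1} + 4 \sqrt{2 u^{2} + 1}\right)}{24}; value = - 31 \sqrt{2} - \frac{5 \sqrt{6}}{12}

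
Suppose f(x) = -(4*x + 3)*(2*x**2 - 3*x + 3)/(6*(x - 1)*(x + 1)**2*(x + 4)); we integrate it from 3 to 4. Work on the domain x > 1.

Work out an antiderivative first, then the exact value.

Antiderivative: F(x) = (-63*(x + 1)*log(x - 1) + 565*(x + 1)*log(x + 1) - 1222*(x + 1)*log(x + 4) + 120)/(540*(x + 1)); value = -611*log(8)/270 - 113*log(4)/108 - 7*log(3)/60 - 1/90 + 7*log(2)/60 + 113*log(5)/108 + 611*log(7)/270

The denominator factors as 6*(x - 1)*(x + 1)**2*(x + 4); partial fractions split f into directly integrable pieces: -611/(270*(x + 4)) + 113/(108*(x + 1)) - 2/(9*(x + 1)**2) - 7/(60*(x - 1)).
F(x) = (-63*(x + 1)*log(x - 1) + 565*(x + 1)*log(x + 1) - 1222*(x + 1)*log(x + 4) + 120)/(540*(x + 1)) is an antiderivative of f.
Check: d/dx[(-63*(x + 1)*log(x - 1) + 565*(x + 1)*log(x + 1) - 1222*(x + 1)*log(x + 4) + 120)/(540*(x + 1))] = (-8*x**3 + 6*x**2 - 3*x - 9)/(6*x**4 + 30*x**3 + 18*x**2 - 30*x - 24), which equals f(x).
F(4) = -611*log(8)/270 - 7*log(3)/60 + 2/45 + 113*log(5)/108; F(3) = -611*log(7)/270 - 7*log(2)/60 + 1/18 + 113*log(4)/108.
Integral = F(4) - F(3) = -611*log(8)/270 - 113*log(4)/108 - 7*log(3)/60 - 1/90 + 7*log(2)/60 + 113*log(5)/108 + 611*log(7)/270.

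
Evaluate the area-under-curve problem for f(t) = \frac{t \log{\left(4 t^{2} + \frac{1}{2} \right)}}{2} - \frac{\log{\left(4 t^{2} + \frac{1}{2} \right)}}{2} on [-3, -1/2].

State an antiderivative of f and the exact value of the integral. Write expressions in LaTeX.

The integrand splits into summands that can be handled one at a time.
F(t) = - \frac{t^{2}}{4} + t + \left(\frac{t^{2}}{4} - \frac{t}{2}\right) \log{\left(4 t^{2} + \frac{1}{2} \right)} + \frac{\log{\left(t^{2} + \frac{1}{8} \right)}}{32} - \frac{\sqrt{2} \operatorname{atan}{\left(2 \sqrt{2} t \right)}}{4} is an antiderivative of f.
Check: d/dt[- \frac{t^{2}}{4} + t + \left(\frac{t^{2}}{4} - \frac{t}{2}\right) \log{\left(4 t^{2} + \frac{1}{2} \right)} + \frac{\log{\left(t^{2} + \frac{1}{8} \right)}}{32} - \frac{\sqrt{2} \operatorname{atan}{\left(2 \sqrt{2} t \right)}}{4}] = \frac{t \log{\left(4 t^{2} + \frac{1}{2} \right)}}{2} - \frac{\log{\left(4 t^{2} + \frac{1}{2} \right)}}{2} = f(t).
F(-1/2) = - \frac{9}{16} + \frac{\log{\left(\frac{3}{8} \right)}}{32} + \frac{5 \log{\left(\frac{3}{2} \right)}}{16} + \frac{\sqrt{2} \operatorname{atan}{\left(\sqrt{2} \right)}}{4}; F(-3) = - \frac{21}{4} + \frac{\log{\left(\frac{73}{8} \right)}}{32} + \frac{\sqrt{2} \operatorname{atan}{\left(6 \sqrt{2} \right)}}{4} + \frac{15 \log{\left(\frac{73}{2} \right)}}{4}.
Integral = F(-1/2) - F(-3) = - \frac{15 \log{\left(\frac{73}{2} \right)}}{4} - \frac{\sqrt{2} \operatorname{atan}{\left(6 \sqrt{2} \right)}}{4} - \frac{\log{\left(\frac{73}{8} \right)}}{32} + \frac{\log{\left(\frac{3}{8} \right)}}{32} + \frac{5 \log{\left(\frac{3}{2} \right)}}{16} + \frac{\sqrt{2} \operatorname{atan}{\left(\sqrt{2} \right)}}{4} + \frac{75}{16}.

Antiderivative: F(t) = - \frac{t^{2}}{4} + t + \left(\frac{t^{2}}{4} - \frac{t}{2}\right) \log{\left(4 t^{2} + \frac{1}{2} \right)} + \frac{\log{\left(t^{2} + \frac{1}{8} \right)}}{32} - \frac{\sqrt{2} \operatorname{atan}{\left(2 \sqrt{2} t \right)}}{4}; value = - \frac{15 \log{\left(\frac{73}{2} \right)}}{4} - \frac{\sqrt{2} \operatorname{atan}{\left(6 \sqrt{2} \right)}}{4} - \frac{\log{\left(\frac{73}{8} \right)}}{32} + \frac{\log{\left(\frac{3}{8} \right)}}{32} + \frac{5 \log{\left(\frac{3}{2} \right)}}{16} + \frac{\sqrt{2} \operatorname{atan}{\left(\sqrt{2} \right)}}{4} + \frac{75}{16}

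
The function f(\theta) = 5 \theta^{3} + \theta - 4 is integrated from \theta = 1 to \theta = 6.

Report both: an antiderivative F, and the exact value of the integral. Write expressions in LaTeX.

The integrand splits into summands that can be handled one at a time.
F(\theta) = \frac{5 \theta^{4}}{4} + \frac{\theta^{2}}{2} - 4 \theta is an antiderivative of f.
Check: d/d\theta[\frac{5 \theta^{4}}{4} + \frac{\theta^{2}}{2} - 4 \theta] = 5 \theta^{3} + \theta - 4 = f(\theta).
F(6) = 1614; F(1) = - \frac{9}{4}.
Integral = F(6) - F(1) = \frac{6465}{4}.

Antiderivative: F(\theta) = \frac{5 \theta^{4}}{4} + \frac{\theta^{2}}{2} - 4 \theta; value = \frac{6465}{4}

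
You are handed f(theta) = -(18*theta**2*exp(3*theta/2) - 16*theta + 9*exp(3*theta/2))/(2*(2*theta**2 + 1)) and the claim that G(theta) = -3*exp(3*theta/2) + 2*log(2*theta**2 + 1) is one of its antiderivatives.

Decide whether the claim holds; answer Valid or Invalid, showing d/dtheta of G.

d/dtheta[G] = (-18*theta**2*exp(3*theta/2) + 16*theta - 9*exp(3*theta/2))/(4*theta**2 + 2)
This equals f(theta) exactly, so the claim holds.

Valid - differentiating G returns exactly f.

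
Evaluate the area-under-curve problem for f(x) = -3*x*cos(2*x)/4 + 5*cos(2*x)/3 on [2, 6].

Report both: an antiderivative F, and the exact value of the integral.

The integrand splits into summands that can be handled one at a time.
F(x) = -3*x*sin(2*x)/8 + 5*sin(2*x)/6 - 3*cos(2*x)/16 is an antiderivative of f.
Check: d/dx[-3*x*sin(2*x)/8 + 5*sin(2*x)/6 - 3*cos(2*x)/16] = -3*x*cos(2*x)/4 + 5*cos(2*x)/3 = f(x).
F(6) = -3*cos(12)/16 - 17*sin(12)/12; F(2) = sin(4)/12 - 3*cos(4)/16.
Integral = F(6) - F(2) = -3*cos(12)/16 + 3*cos(4)/16 - sin(4)/12 - 17*sin(12)/12.

Antiderivative: F(x) = -3*x*sin(2*x)/8 + 5*sin(2*x)/6 - 3*cos(2*x)/16; value = -3*cos(12)/16 + 3*cos(4)/16 - sin(4)/12 - 17*sin(12)/12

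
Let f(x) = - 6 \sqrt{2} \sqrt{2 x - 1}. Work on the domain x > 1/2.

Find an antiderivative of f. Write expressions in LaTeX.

Differentiate the proposed F(x) back; it has to land on f(x) exactly.
Check: d/dx[- \left(4 x - 2\right)^{\frac{3}{2}}] = - 6 \sqrt{2} \sqrt{2 x - 1} = f(x).

An antiderivative is F(x) = - \left(4 x - 2\right)^{\frac{3}{2}}.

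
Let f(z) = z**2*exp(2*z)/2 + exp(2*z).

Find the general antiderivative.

f has the shape u'v + uv' for u = z**2/4 - z/4 + 5/8 and v = exp(2*z) — it is the derivative of the product u*v.
Check: d/dz[z**2*exp(2*z)/4 - z*exp(2*z)/4 + 5*exp(2*z)/8] = z**2*exp(2*z)/2 + exp(2*z) = f(z).

F(z) = z**2*exp(2*z)/4 - z*exp(2*z)/4 + 5*exp(2*z)/8 + C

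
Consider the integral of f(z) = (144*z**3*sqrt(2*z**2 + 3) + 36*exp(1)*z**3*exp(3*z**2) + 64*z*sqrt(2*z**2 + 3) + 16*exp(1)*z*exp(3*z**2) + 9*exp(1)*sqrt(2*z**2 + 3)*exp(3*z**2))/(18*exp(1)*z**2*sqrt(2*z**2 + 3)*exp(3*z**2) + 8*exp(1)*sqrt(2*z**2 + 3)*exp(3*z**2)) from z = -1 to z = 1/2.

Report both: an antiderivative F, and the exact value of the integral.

Antiderivative: F(z) = (12*sqrt(2*z**2 + 3) - 16*exp(-3*z**2 - 1) + 9*atan(3*z/2))/12; value = -sqrt(5) - 4*exp(-7/4)/3 + 4*exp(-4)/3 + 3*atan(3/4)/4 + 3*atan(3/2)/4 + sqrt(14)/2

Check any antiderivative F(z) by computing F'(z) and comparing it with f(z).
F(z) = (12*sqrt(2*z**2 + 3) - 16*exp(-3*z**2 - 1) + 9*atan(3*z/2))/12 is an antiderivative of f.
Check: d/dz[(12*sqrt(2*z**2 + 3) - 16*exp(-3*z**2 - 1) + 9*atan(3*z/2))/12] = (144*z**3*sqrt(2*z**2 + 3) + 36*exp(1)*z**3*exp(3*z**2) + 64*z*sqrt(2*z**2 + 3) + 16*exp(1)*z*exp(3*z**2) + 9*exp(1)*sqrt(2*z**2 + 3)*exp(3*z**2))/(18*exp(1)*z**2*sqrt(2*z**2 + 3)*exp(3*z**2) + 8*exp(1)*sqrt(2*z**2 + 3)*exp(3*z**2)) = f(z).
F(1/2) = -4*exp(-7/4)/3 + 3*atan(3/4)/4 + sqrt(14)/2; F(-1) = -3*atan(3/2)/4 - 4*exp(-4)/3 + sqrt(5).
Integral = F(1/2) - F(-1) = -sqrt(5) - 4*exp(-7/4)/3 + 4*exp(-4)/3 + 3*atan(3/4)/4 + 3*atan(3/2)/4 + sqrt(14)/2.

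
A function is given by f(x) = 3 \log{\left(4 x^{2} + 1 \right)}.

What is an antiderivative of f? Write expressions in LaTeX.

An antiderivative is F(x) = 3 \left(x \log{\left(4 x^{2} + 1 \right)} - 2 x + \operatorname{atan}{\left(2 x \right)}\right).

Differentiate the proposed F(x) back; it has to land on f(x) exactly.
Check: d/dx[3 \left(x \log{\left(4 x^{2} + 1 \right)} - 2 x + \operatorname{atan}{\left(2 x \right)}\right)] = 3 \log{\left(4 x^{2} + 1 \right)} = f(x).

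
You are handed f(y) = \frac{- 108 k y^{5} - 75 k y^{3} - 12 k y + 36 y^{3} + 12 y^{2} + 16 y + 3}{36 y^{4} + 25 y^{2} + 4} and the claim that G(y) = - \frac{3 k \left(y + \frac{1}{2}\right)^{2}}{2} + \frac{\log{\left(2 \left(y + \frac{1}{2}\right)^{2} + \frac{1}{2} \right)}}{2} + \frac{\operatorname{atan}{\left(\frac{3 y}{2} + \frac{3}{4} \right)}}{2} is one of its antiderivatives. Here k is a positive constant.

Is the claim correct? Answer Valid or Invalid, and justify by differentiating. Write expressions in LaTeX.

d/dy[G] = \frac{- 432 k y^{5} - 1080 k y^{4} - 1380 k y^{3} - 990 k y^{2} - 408 k y - 75 k + 144 y^{3} + 264 y^{2} + 220 y + 74}{144 y^{4} + 288 y^{3} + 316 y^{2} + 172 y + 50}
d/dy[G] - f(y) = \frac{- 7776 k y^{8} - 15552 k y^{7} - 22464 k y^{6} - 20088 k y^{5} - 15414 k y^{4} - 8178 k y^{3} - 3771 k y^{2} - 1032 k y - 300 k - 2592 y^{6} - 5616 y^{5} - 5760 y^{4} - 3708 y^{3} - 1394 y^{2} - 436 y + 146}{5184 y^{8} + 10368 y^{7} + 14976 y^{6} + 13392 y^{5} + 10276 y^{4} + 5452 y^{3} + 2514 y^{2} + 688 y + 200} != 0.

Invalid: d/dy[G] - f = \frac{- 7776 k y^{8} - 15552 k y^{7} - 22464 k y^{6} - 20088 k y^{5} - 15414 k y^{4} - 8178 k y^{3} - 3771 k y^{2} - 1032 k y - 300 k - 2592 y^{6} - 5616 y^{5} - 5760 y^{4} - 3708 y^{3} - 1394 y^{2} - 436 y + 146}{5184 y^{8} + 10368 y^{7} + 14976 y^{6} + 13392 y^{5} + 10276 y^{4} + 5452 y^{3} + 2514 y^{2} + 688 y + 200}, which is not 0.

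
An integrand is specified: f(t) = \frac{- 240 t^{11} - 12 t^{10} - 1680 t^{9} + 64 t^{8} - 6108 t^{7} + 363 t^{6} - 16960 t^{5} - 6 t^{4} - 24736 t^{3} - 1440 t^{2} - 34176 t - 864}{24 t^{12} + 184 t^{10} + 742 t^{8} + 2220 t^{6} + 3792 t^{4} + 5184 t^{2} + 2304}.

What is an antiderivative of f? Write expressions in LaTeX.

For F(t) to be correct the identity F'(t) - f(t) = 0 must hold.
Check: d/dt[\frac{- 12 t - 20 \left(2 t^{4} + 3 t^{2} + 12\right) \log{\left(\frac{3 t^{2}}{2} + 1 \right)} - \left(2 t^{4} + 3 t^{2} + 12\right) \operatorname{atan}{\left(\frac{t}{2} \right)} - 16}{4 \left(2 t^{4} + 3 t^{2} + 12\right)}] = \frac{- 240 t^{11} - 12 t^{10} - 1680 t^{9} + 64 t^{8} - 6108 t^{7} + 363 t^{6} - 16960 t^{5} - 6 t^{4} - 24736 t^{3} - 1440 t^{2} - 34176 t - 864}{24 t^{12} + 184 t^{10} + 742 t^{8} + 2220 t^{6} + 3792 t^{4} + 5184 t^{2} + 2304} = f(t).

An antiderivative is F(t) = \frac{- 12 t - 20 \left(2 t^{4} + 3 t^{2} + 12\right) \log{\left(\frac{3 t^{2}}{2} + 1 \right)} - \left(2 t^{4} + 3 t^{2} + 12\right) \operatorname{atan}{\left(\frac{t}{2} \right)} - 16}{4 \left(2 t^{4} + 3 t^{2} + 12\right)}.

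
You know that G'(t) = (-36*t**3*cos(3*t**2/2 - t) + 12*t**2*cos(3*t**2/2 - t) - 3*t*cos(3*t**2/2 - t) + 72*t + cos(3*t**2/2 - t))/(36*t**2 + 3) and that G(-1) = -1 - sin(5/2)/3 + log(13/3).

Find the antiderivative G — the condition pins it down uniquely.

Whatever form G(t) takes, its d/dt must return the stated G'(t).
A general antiderivative is log(4*t**2 + 1/3) - sin(3*t**2/2 - t)/3 + C.
The condition gives C = -1 - sin(5/2)/3 + log(13/3) - (-sin(5/2)/3 + log(13/3)) = -1.
So G(t) = log(4*t**2 + 1/3) - sin(3*t**2/2 - t)/3 - 1.
Check: d/dt[log(4*t**2 + 1/3) - sin(3*t**2/2 - t)/3 - 1] = (-36*t**3*cos(3*t**2/2 - t) + 12*t**2*cos(3*t**2/2 - t) - 3*t*cos(3*t**2/2 - t) + 72*t + cos(3*t**2/2 - t))/(36*t**2 + 3) = G'(t).

G(t) = log(4*t**2 + 1/3) - sin(3*t**2/2 - t)/3 - 1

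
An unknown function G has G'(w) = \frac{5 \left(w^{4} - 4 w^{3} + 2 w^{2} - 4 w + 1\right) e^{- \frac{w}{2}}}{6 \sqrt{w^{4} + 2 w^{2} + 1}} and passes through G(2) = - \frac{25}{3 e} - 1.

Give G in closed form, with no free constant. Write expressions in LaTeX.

G'(w) has the shape u'v + uv' for u = - \frac{5 \sqrt{w^{4} + 2 w^{2} + 1}}{3} and v = e^{- \frac{w}{2}} — it is the derivative of the product u*v.
A general antiderivative is - \frac{5 \sqrt{w^{4} + 2 w^{2} + 1} e^{- \frac{w}{2}}}{3} + C.
The condition gives C = - \frac{25}{3 e} - 1 - (- \frac{25}{3 e}) = -1.
So G(w) = \frac{\left(- 5 \sqrt{w^{4} + 2 w^{2} + 1} - 3 e^{\frac{w}{2}}\right) e^{- \frac{w}{2}}}{3}.
Check: d/dw[\frac{\left(- 5 \sqrt{w^{4} + 2 w^{2} + 1} - 3 e^{\frac{w}{2}}\right) e^{- \frac{w}{2}}}{3}] = \frac{\left(5 w^{4} - 20 w^{3} + 10 w^{2} - 20 w + 5\right) e^{- \frac{w}{2}}}{6 \sqrt{w^{4} + 2 w^{2} + 1}}, which equals G'(w).

G(w) = \frac{\left(- 5 \sqrt{w^{4} + 2 w^{2} + 1} - 3 e^{\frac{w}{2}}\right) e^{- \frac{w}{2}}}{3}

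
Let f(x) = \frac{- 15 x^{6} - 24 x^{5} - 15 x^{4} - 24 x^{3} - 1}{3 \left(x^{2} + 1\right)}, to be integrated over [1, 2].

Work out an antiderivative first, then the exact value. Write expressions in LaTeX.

Any candidate F(x) must reproduce f(x) exactly when differentiated.
F(x) = - \frac{3 x^{5} + 6 x^{4} + \operatorname{atan}{\left(x \right)} + 5}{3} is an antiderivative of f.
Check: d/dx[- \frac{3 x^{5} + 6 x^{4} + \operatorname{atan}{\left(x \right)} + 5}{3}] = \frac{- 15 x^{6} - 24 x^{5} - 15 x^{4} - 24 x^{3} - 1}{3 x^{2} + 3}, which equals f(x).
F(2) = - \frac{197}{3} - \frac{\operatorname{atan}{\left(2 \right)}}{3}; F(1) = - \frac{14}{3} - \frac{\pi}{12}.
Integral = F(2) - F(1) = -61 - \frac{\operatorname{atan}{\left(2 \right)}}{3} + \frac{\pi}{12}.

Antiderivative: F(x) = - \frac{3 x^{5} + 6 x^{4} + \operatorname{atan}{\left(x \right)} + 5}{3}; value = -61 - \frac{\operatorname{atan}{\left(2 \right)}}{3} + \frac{\pi}{12}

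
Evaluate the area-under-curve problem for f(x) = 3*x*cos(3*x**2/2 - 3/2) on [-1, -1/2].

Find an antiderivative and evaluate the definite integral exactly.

The substitution u = 3*x**2/2 - 3/2 works: f is exactly (dF/du)*(du/dx) for that inner function.
F(x) = sin(3*x**2/2 - 3/2) is an antiderivative of f.
Check: d/dx[sin(3*x**2/2 - 3/2)] = 3*x*cos(3*x**2/2 - 3/2) = f(x).
F(-1/2) = -sin(9/8); F(-1) = 0.
Integral = F(-1/2) - F(-1) = -sin(9/8).

Antiderivative: F(x) = sin(3*x**2/2 - 3/2); value = -sin(9/8)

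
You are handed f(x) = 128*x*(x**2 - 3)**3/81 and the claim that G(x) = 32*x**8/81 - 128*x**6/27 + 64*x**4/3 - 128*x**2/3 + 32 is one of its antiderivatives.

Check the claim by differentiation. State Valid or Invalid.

d/dx[G] = 256*x**7/81 - 256*x**5/9 + 256*x**3/3 - 256*x/3
d/dx[G] - f(x) = 128*x**7/81 - 128*x**5/9 + 128*x**3/3 - 128*x/3 != 0.

Invalid: d/dx[G] - f = 128*x**7/81 - 128*x**5/9 + 128*x**3/3 - 128*x/3, which is not 0.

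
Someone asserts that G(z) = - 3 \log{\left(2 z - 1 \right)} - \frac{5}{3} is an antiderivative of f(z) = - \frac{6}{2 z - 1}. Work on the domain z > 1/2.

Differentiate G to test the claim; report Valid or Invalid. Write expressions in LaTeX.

Valid - the claim checks out under differentiation.

d/dz[G] = - \frac{6}{2 z - 1}
This equals f(z) exactly, so the claim holds.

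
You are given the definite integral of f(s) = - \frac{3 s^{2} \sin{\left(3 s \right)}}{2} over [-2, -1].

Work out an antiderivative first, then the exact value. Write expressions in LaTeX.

An antiderivative F(s) passes only if d/ds[F] lands on f(s) exactly.
F(s) = \frac{s^{2} \cos{\left(3 s \right)}}{2} - \frac{s \sin{\left(3 s \right)}}{3} - \frac{\cos{\left(3 s \right)}}{9} is an antiderivative of f.
Check: d/ds[\frac{s^{2} \cos{\left(3 s \right)}}{2} - \frac{s \sin{\left(3 s \right)}}{3} - \frac{\cos{\left(3 s \right)}}{9}] = - \frac{3 s^{2} \sin{\left(3 s \right)}}{2} = f(s).
F(-1) = \frac{7 \cos{\left(3 \right)}}{18} - \frac{\sin{\left(3 \right)}}{3}; F(-2) = - \frac{2 \sin{\left(6 \right)}}{3} + \frac{17 \cos{\left(6 \right)}}{9}.
Integral = F(-1) - F(-2) = - \frac{17 \cos{\left(6 \right)}}{9} + \frac{7 \cos{\left(3 \right)}}{18} + \frac{2 \sin{\left(6 \right)}}{3} - \frac{\sin{\left(3 \right)}}{3}.

Antiderivative: F(s) = \frac{s^{2} \cos{\left(3 s \right)}}{2} - \frac{s \sin{\left(3 s \right)}}{3} - \frac{\cos{\left(3 s \right)}}{9}; value = - \frac{17 \cos{\left(6 \right)}}{9} + \frac{7 \cos{\left(3 \right)}}{18} + \frac{2 \sin{\left(6 \right)}}{3} - \frac{\sin{\left(3 \right)}}{3}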